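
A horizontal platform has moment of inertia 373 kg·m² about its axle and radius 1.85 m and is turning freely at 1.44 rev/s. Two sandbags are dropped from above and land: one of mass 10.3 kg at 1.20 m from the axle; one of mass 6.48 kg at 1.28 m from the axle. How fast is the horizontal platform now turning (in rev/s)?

ω_f ≈ 1.35 rev/s

The added mass arrives with no angular momentum about the axle, and any external torque about the axle is negligible, so the system's angular momentum is conserved.
Added inertia Σmr² = (10.3)(1.20)² + (6.48)(1.28)² = 25.45 kg·m²; I_f = 373.0 + 25.45 = 398.4 kg·m².
ω_f = I_p ω_i / I_f = (373.0)(1.44) / 398.4 = 1.348 rev/s.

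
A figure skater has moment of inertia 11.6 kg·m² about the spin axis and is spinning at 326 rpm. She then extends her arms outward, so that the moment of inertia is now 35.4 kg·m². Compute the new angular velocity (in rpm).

With no external torque about the axis, L is conserved: I₁ω₁ = I₂ω₂.
ω₂ = I₁ω₁ / I₂ = (11.60)(326 rpm) / (35.40) = 106.8 rpm.

ω₂ ≈ 107 rpm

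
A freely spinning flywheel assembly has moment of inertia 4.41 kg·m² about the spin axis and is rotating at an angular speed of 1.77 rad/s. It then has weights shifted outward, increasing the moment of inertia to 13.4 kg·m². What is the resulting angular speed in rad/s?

No external torque acts about the spin axis, so angular momentum is conserved.
ω₂ = I₁ω₁ / I₂ = (4.410)(1.77 rad/s) / (13.40) = 0.5825 rad/s.

ω₂ ≈ 0.583 rad/s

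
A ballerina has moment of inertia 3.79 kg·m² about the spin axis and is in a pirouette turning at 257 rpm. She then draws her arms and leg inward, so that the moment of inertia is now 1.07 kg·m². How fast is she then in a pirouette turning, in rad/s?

ω₂ ≈ 95.3 rad/s

With no external torque about the axis, L is conserved: I₁ω₁ = I₂ω₂.
ω₂ = I₁ω₁ / I₂ = (3.790)(257 rpm) / (1.070) = 910.3 rpm = 95.33 rad/s.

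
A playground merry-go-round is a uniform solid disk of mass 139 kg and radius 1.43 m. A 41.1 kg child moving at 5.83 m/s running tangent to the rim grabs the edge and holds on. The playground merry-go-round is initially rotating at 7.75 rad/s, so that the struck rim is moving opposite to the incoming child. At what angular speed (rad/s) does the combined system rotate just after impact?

|ω_f| ≈ 3.36 rad/s

About the axle the impulsive forces during the collision are internal, so angular momentum about that axis is conserved.
I_p = ½(139)(1.43)² = 142.1 kg·m². Taking the sense of the child's angular momentum as positive, L_{child} = m v R = (41.1)(5.83)(1.43) = 342.6 kg·m²/s.
L_i = −I_p ω_p + m v R = −(142.1)(7.75) + 342.6 = -758.8 kg·m²/s.
After sticking, I_f = I_p + m R² = 142.1 + (41.1)(1.43)² = 226.2 kg·m².
ω_f = L_i / I_f = -758.8 / 226.2 = -3.355 rad/s.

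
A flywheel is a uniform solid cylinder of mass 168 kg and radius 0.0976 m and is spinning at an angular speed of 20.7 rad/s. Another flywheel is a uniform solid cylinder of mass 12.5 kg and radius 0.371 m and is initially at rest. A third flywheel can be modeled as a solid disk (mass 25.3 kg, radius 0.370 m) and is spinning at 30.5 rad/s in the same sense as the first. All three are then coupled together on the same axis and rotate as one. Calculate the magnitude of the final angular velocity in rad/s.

|ω_f| ≈ 20.5 rad/s

No external torque acts about the common axis, so total angular momentum is conserved.
Moments of inertia: I_A = ½(168)(0.0976)² = 0.8002 kg·m²; I_B = ½(12.5)(0.371)² = 0.8603 kg·m²; I_C = ½(25.3)(0.370)² = 1.732 kg·m².
Taking A's sense as positive: L = (0.8002)(20.7) + (1.732)(30.5) = 69.38 kg·m²·rad/s.
Combined I = 0.8002 + 0.8603 + 1.732 = 3.392 kg·m².
ω_f = L / I = 69.38 / 3.392 = 20.45 rad/s.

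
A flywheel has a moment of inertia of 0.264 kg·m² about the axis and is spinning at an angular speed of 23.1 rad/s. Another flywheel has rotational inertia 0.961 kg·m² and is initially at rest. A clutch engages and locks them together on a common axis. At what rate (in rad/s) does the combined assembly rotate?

|ω_f| ≈ 4.98 rad/s

No external torque acts about the common axis, so total angular momentum is conserved.
Taking A's sense as positive: L = (0.2640)(23.1) = 6.098 kg·m²·rad/s.
Combined I = 0.2640 + 0.9610 = 1.225 kg·m².
ω_f = L / I = 6.098 / 1.225 = 4.978 rad/s.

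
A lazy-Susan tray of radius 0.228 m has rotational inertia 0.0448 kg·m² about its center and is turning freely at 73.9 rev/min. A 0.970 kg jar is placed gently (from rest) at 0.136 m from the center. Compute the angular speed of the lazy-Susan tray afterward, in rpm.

ω_f ≈ 52.8 rpm

No external torque acts about the center; L_before = L_after.
Added inertia Σmr² = (0.970)(0.136)² = 0.01794 kg·m²; I_f = 0.04480 + 0.01794 = 0.06274 kg·m².
ω_f = I_p ω_i / I_f = (0.04480)(73.9) / 0.06274 = 52.77 rpm.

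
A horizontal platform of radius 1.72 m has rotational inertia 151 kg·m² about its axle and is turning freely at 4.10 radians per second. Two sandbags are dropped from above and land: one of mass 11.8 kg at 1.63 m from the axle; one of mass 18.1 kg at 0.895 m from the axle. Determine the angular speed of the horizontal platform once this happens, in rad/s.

The added mass arrives with no angular momentum about the axle, and any external torque about the axle is negligible, so the system's angular momentum is conserved.
Added inertia Σmr² = (11.8)(1.63)² + (18.1)(0.895)² = 45.85 kg·m²; I_f = 151.0 + 45.85 = 196.8 kg·m².
ω_f = I_p ω_i / I_f = (151.0)(4.10) / 196.8 = 3.145 rad/s.

ω_f ≈ 3.15 rad/s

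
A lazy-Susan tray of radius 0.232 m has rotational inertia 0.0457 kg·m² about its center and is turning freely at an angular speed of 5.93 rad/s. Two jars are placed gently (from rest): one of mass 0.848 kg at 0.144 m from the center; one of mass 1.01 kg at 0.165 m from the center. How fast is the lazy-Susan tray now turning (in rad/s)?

The added mass arrives with no angular momentum about the center, and any external torque about the center is negligible, so the system's angular momentum is conserved.
Added inertia Σmr² = (0.848)(0.144)² + (1.01)(0.165)² = 0.04508 kg·m²; I_f = 0.04570 + 0.04508 = 0.09078 kg·m².
ω_f = I_p ω_i / I_f = (0.04570)(5.93) / 0.09078 = 2.985 rad/s.

ω_f ≈ 2.99 rad/s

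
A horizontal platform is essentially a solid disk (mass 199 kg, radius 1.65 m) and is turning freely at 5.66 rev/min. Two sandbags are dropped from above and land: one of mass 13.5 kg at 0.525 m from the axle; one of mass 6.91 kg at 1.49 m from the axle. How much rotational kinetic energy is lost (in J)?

No external torque acts about the axle; L_before = L_after.
I_p = ½(199)(1.65)² = 270.9 kg·m².
Added inertia Σmr² = (13.5)(0.525)² + (6.91)(1.49)² = 19.06 kg·m²; I_f = 270.9 + 19.06 = 290.0 kg·m².
ω_f = I_p ω_i / I_f = (270.9)(5.66) / 290.0 = 5.288 rpm.
KE_i = ½(270.9)(0.5927 rad/s)² = 47.58 J; KE_f = ½(290.0)(0.5537)² = 44.45 J.

energy lost ≈ 3.13 J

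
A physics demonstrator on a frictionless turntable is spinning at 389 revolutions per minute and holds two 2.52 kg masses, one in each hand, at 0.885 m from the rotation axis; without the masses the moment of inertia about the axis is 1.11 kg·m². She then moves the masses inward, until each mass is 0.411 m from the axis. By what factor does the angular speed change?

ω₂/ω₁ ≈ 2.58

No external torque acts about the spin axis, so angular momentum is conserved.
I₁ = 1.11 + 2(2.52)(0.885)² = 5.057 kg·m²; I₂ = 1.11 + 2(2.52)(0.411)² = 1.961 kg·m².
ω₂/ω₁ = I₁/I₂ = 5.057 / 1.961 = 2.579.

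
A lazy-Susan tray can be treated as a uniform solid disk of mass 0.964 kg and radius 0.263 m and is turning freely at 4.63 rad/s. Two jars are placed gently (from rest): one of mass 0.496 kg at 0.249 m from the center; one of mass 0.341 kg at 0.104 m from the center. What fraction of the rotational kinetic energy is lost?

fraction ≈ 0.508

No external torque acts about the center; L_before = L_after.
I_p = ½(0.964)(0.263)² = 0.03334 kg·m².
Added inertia Σmr² = (0.496)(0.249)² + (0.341)(0.104)² = 0.03444 kg·m²; I_f = 0.03334 + 0.03444 = 0.06778 kg·m².
ω_f = I_p ω_i / I_f = (0.03334)(4.63) / 0.06778 = 2.277 rad/s.
KE_i = ½(0.03334)(4.630 rad/s)² = 0.3573 J; KE_f = ½(0.06778)(2.277)² = 0.1758 J.
Fraction lost = 0.5081.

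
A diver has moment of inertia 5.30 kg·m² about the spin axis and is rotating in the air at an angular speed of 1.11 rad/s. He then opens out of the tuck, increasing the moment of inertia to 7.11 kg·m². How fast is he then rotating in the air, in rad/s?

ω₂ ≈ 0.827 rad/s

With no external torque about the axis, L is conserved: I₁ω₁ = I₂ω₂.
ω₂ = I₁ω₁ / I₂ = (5.300)(1.11 rad/s) / (7.110) = 0.8274 rad/s.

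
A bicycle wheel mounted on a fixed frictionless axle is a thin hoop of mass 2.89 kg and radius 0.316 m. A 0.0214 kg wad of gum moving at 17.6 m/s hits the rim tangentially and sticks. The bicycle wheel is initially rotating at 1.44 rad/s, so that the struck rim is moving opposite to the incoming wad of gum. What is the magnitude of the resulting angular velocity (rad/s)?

|ω_f| ≈ 1.02 rad/s

The axle reaction passes through the axle and exerts no torque about it; angular momentum about the axle is conserved through the impact.
I_p = (2.89)(0.316)² = 0.2886 kg·m². Taking the sense of the wad of gum's angular momentum as positive, L_{wad} = m v R = (0.0214)(17.6)(0.316) = 0.1190 kg·m²/s.
L_i = −I_p ω_p + m v R = −(0.2886)(1.44) + 0.1190 = -0.2965 kg·m²/s.
After sticking, I_f = I_p + m R² = 0.2886 + (0.0214)(0.316)² = 0.2907 kg·m².
ω_f = L_i / I_f = -0.2965 / 0.2907 = -1.020 rad/s.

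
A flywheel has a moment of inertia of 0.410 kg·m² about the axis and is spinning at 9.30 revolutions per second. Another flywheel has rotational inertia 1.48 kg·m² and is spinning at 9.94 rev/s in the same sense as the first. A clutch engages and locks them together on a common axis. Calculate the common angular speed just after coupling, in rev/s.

The coupling torques are internal; angular momentum about the shared axis is conserved.
Taking A's sense as positive: L = (0.4100)(9.30) + (1.480)(9.94) = 18.52 kg·m²·rev/s.
Combined I = 0.4100 + 1.480 = 1.890 kg·m².
ω_f = L / I = 18.52 / 1.890 = 9.801 rev/s.

|ω_f| ≈ 9.80 rev/s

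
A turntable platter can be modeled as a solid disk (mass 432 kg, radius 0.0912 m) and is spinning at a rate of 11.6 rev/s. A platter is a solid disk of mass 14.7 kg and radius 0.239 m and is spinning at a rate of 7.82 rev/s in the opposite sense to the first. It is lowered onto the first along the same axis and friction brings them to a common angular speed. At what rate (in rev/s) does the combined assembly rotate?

The coupling torques are internal; angular momentum about the shared axis is conserved.
Moments of inertia: I_A = ½(432)(0.0912)² = 1.797 kg·m²; I_B = ½(14.7)(0.239)² = 0.4198 kg·m².
Taking A's sense as positive: L = (1.797)(11.6) − (0.4198)(7.82) = 17.56 kg·m²·rev/s.
Combined I = 1.797 + 0.4198 = 2.216 kg·m².
ω_f = L / I = 17.56 / 2.216 = 7.921 rev/s.

|ω_f| ≈ 7.92 rev/s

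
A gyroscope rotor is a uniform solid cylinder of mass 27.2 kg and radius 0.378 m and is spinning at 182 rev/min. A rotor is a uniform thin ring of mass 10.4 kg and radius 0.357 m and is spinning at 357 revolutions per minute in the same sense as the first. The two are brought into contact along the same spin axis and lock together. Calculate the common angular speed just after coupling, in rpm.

|ω_f| ≈ 253 rpm

No external torque acts about the common axis, so total angular momentum is conserved.
Moments of inertia: I_A = ½(27.2)(0.378)² = 1.943 kg·m²; I_B = (10.4)(0.357)² = 1.325 kg·m².
Taking A's sense as positive: L = (1.943)(182) + (1.325)(357) = 826.9 kg·m²·rpm.
Combined I = 1.943 + 1.325 = 3.269 kg·m².
ω_f = L / I = 826.9 / 3.269 = 253.0 rpm.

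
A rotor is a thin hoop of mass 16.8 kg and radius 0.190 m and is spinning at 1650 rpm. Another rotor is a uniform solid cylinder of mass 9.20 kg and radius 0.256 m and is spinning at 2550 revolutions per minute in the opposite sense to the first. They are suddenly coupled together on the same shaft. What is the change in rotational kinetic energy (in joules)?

No external torque acts about the common axis, so total angular momentum is conserved.
Moments of inertia: I_A = (16.8)(0.190)² = 0.6065 kg·m²; I_B = ½(9.20)(0.256)² = 0.3015 kg·m².
Taking A's sense as positive: L = (0.6065)(1650) − (0.3015)(2550) = 232.0 kg·m²·rpm.
Combined I = 0.6065 + 0.3015 = 0.9079 kg·m².
ω_f = L / I = 232.0 / 0.9079 = 255.5 rpm.
KE_i = ½ΣIω² = 19800 J; KE_f = ½(0.9079)(26.75)² = 324.9 J.

ΔKE ≈ -19500 J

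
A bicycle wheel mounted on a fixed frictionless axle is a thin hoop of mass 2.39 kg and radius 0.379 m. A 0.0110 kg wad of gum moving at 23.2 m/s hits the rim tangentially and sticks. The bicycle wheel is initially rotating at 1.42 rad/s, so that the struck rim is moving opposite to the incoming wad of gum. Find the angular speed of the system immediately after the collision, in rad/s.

About the axle the impulsive forces during the collision are internal, so angular momentum about that axis is conserved.
I_p = (2.39)(0.379)² = 0.3433 kg·m². Taking the sense of the wad of gum's angular momentum as positive, L_{wad} = m v R = (0.0110)(23.2)(0.379) = 0.09672 kg·m²/s.
L_i = −I_p ω_p + m v R = −(0.3433)(1.42) + 0.09672 = -0.3908 kg·m²/s.
After sticking, I_f = I_p + m R² = 0.3433 + (0.0110)(0.379)² = 0.3449 kg·m².
ω_f = L_i / I_f = -0.3908 / 0.3449 = -1.133 rad/s.

|ω_f| ≈ 1.13 rad/s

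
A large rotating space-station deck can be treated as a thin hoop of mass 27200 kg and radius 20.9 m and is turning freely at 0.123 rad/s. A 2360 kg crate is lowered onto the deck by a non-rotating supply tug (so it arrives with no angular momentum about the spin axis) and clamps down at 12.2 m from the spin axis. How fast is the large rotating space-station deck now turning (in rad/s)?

The added mass arrives with no angular momentum about the spin axis, and any external torque about the spin axis is negligible, so the system's angular momentum is conserved.
I_p = (27200)(20.9)² = 1.188e+07 kg·m².
Added inertia Σmr² = (2360)(12.2)² = 3.513e+05 kg·m²; I_f = 1.188e+07 + 3.513e+05 = 1.223e+07 kg·m².
ω_f = I_p ω_i / I_f = (1.188e+07)(0.123) / 1.223e+07 = 0.1195 rad/s.

ω_f ≈ 0.119 rad/s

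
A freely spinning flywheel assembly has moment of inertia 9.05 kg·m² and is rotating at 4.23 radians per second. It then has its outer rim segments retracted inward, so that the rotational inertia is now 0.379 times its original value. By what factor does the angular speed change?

ω₂/ω₁ ≈ 2.64

Angular momentum about the spin axis is conserved since the torque about it is zero.
I₂ = 0.379 × 9.05 = 3.430 kg·m².
ω₂/ω₁ = I₁/I₂ = 9.050 / 3.430 = 2.639.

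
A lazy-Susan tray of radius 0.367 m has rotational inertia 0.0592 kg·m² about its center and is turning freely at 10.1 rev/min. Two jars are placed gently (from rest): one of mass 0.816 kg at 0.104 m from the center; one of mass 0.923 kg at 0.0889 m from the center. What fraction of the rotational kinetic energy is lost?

The added mass arrives with no angular momentum about the center, and any external torque about the center is negligible, so the system's angular momentum is conserved.
Added inertia Σmr² = (0.816)(0.104)² + (0.923)(0.0889)² = 0.01612 kg·m²; I_f = 0.05920 + 0.01612 = 0.07532 kg·m².
ω_f = I_p ω_i / I_f = (0.05920)(10.1) / 0.07532 = 7.938 rpm.
KE_i = ½(0.05920)(1.058 rad/s)² = 0.03311 J; KE_f = ½(0.07532)(0.8313)² = 0.02603 J.
Fraction lost = 0.2140.

fraction ≈ 0.214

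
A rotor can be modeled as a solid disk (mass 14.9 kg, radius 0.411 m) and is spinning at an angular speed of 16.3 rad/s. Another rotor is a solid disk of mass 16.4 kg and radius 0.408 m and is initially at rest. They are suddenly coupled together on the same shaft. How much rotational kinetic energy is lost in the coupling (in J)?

ΔKE lost ≈ 87.0 J

No external torque acts about the common axis, so total angular momentum is conserved.
Moments of inertia: I_A = ½(14.9)(0.411)² = 1.258 kg·m²; I_B = ½(16.4)(0.408)² = 1.365 kg·m².
Taking A's sense as positive: L = (1.258)(16.3) = 20.51 kg·m²·rad/s.
Combined I = 1.258 + 1.365 = 2.623 kg·m².
ω_f = L / I = 20.51 / 2.623 = 7.819 rad/s.
KE_i = ½ΣIω² = 167.2 J; KE_f = ½(2.623)(7.819)² = 80.20 J.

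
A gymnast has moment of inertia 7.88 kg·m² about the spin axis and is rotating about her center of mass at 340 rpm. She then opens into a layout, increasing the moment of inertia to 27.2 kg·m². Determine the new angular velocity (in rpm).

With no external torque about the axis, L is conserved: I₁ω₁ = I₂ω₂.
ω₂ = I₁ω₁ / I₂ = (7.880)(340 rpm) / (27.20) = 98.50 rpm.

ω₂ ≈ 98.5 rpm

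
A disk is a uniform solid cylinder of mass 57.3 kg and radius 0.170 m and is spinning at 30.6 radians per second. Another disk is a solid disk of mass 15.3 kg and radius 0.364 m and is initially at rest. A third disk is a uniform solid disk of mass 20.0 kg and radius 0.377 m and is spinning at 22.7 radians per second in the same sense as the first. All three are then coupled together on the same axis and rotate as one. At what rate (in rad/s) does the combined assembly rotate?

No external torque acts about the common axis, so total angular momentum is conserved.
Moments of inertia: I_A = ½(57.3)(0.170)² = 0.8280 kg·m²; I_B = ½(15.3)(0.364)² = 1.014 kg·m²; I_C = ½(20.0)(0.377)² = 1.421 kg·m².
Taking A's sense as positive: L = (0.8280)(30.6) + (1.421)(22.7) = 57.60 kg·m²·rad/s.
Combined I = 0.8280 + 1.014 + 1.421 = 3.263 kg·m².
ω_f = L / I = 57.60 / 3.263 = 17.65 rad/s.

|ω_f| ≈ 17.7 rad/s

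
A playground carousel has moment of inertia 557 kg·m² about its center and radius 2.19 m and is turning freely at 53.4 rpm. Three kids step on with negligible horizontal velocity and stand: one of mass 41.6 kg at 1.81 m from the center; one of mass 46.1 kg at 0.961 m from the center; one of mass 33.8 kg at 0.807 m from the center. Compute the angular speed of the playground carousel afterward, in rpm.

ω_f ≈ 39.2 rpm

No external torque acts about the center; L_before = L_after.
Added inertia Σmr² = (41.6)(1.81)² + (46.1)(0.961)² + (33.8)(0.807)² = 200.9 kg·m²; I_f = 557.0 + 200.9 = 757.9 kg·m².
ω_f = I_p ω_i / I_f = (557.0)(53.4) / 757.9 = 39.25 rpm.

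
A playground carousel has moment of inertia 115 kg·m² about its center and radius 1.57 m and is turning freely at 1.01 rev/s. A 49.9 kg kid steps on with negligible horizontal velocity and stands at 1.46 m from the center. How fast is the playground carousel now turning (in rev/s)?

The added mass arrives with no angular momentum about the center, and any external torque about the center is negligible, so the system's angular momentum is conserved.
Added inertia Σmr² = (49.9)(1.46)² = 106.4 kg·m²; I_f = 115.0 + 106.4 = 221.4 kg·m².
ω_f = I_p ω_i / I_f = (115.0)(1.01) / 221.4 = 0.5247 rev/s.

ω_f ≈ 0.525 rev/s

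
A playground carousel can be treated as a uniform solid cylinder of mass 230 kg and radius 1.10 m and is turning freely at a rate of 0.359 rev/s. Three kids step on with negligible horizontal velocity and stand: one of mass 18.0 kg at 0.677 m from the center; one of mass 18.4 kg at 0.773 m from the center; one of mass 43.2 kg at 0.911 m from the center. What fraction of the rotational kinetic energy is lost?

The added mass arrives with no angular momentum about the center, and any external torque about the center is negligible, so the system's angular momentum is conserved.
I_p = ½(230)(1.10)² = 139.2 kg·m².
Added inertia Σmr² = (18.0)(0.677)² + (18.4)(0.773)² + (43.2)(0.911)² = 55.10 kg·m²; I_f = 139.2 + 55.10 = 194.2 kg·m².
ω_f = I_p ω_i / I_f = (139.2)(0.359) / 194.2 = 0.2572 rev/s.
KE_i = ½(139.2)(2.256 rad/s)² = 354.0 J; KE_f = ½(194.2)(1.616)² = 253.6 J.
Fraction lost = 0.2836.

fraction ≈ 0.284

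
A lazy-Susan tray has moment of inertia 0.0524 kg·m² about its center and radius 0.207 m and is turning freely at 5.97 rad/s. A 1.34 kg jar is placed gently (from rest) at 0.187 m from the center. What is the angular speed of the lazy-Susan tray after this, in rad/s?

No external torque acts about the center; L_before = L_after.
Added inertia Σmr² = (1.34)(0.187)² = 0.04686 kg·m²; I_f = 0.05240 + 0.04686 = 0.09926 kg·m².
ω_f = I_p ω_i / I_f = (0.05240)(5.97) / 0.09926 = 3.152 rad/s.

ω_f ≈ 3.15 rad/s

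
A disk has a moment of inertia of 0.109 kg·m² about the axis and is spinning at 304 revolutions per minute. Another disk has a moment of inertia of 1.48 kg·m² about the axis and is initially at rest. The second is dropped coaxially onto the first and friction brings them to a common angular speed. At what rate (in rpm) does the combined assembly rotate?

No external torque acts about the common axis, so total angular momentum is conserved.
Taking A's sense as positive: L = (0.1090)(304) = 33.14 kg·m²·rpm.
Combined I = 0.1090 + 1.480 = 1.589 kg·m².
ω_f = L / I = 33.14 / 1.589 = 20.85 rpm.

|ω_f| ≈ 20.9 rpm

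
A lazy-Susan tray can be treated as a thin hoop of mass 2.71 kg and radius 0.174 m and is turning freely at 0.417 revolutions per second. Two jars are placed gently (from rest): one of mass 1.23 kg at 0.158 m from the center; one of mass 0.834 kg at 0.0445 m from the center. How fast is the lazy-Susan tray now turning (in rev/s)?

The added mass arrives with no angular momentum about the center, and any external torque about the center is negligible, so the system's angular momentum is conserved.
I_p = (2.71)(0.174)² = 0.08205 kg·m².
Added inertia Σmr² = (1.23)(0.158)² + (0.834)(0.0445)² = 0.03236 kg·m²; I_f = 0.08205 + 0.03236 = 0.1144 kg·m².
ω_f = I_p ω_i / I_f = (0.08205)(0.417) / 0.1144 = 0.2991 rev/s.

ω_f ≈ 0.299 rev/s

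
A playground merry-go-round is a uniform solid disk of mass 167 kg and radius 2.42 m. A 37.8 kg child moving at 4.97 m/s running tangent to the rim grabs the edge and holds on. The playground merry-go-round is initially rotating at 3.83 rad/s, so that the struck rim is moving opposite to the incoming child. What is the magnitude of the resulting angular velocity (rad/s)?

About the axle the impulsive forces during the collision are internal, so angular momentum about that axis is conserved.
I_p = ½(167)(2.42)² = 489.0 kg·m². Taking the sense of the child's angular momentum as positive, L_{child} = m v R = (37.8)(4.97)(2.42) = 454.6 kg·m²/s.
L_i = −I_p ω_p + m v R = −(489.0)(3.83) + 454.6 = -1418 kg·m²/s.
After sticking, I_f = I_p + m R² = 489.0 + (37.8)(2.42)² = 710.4 kg·m².
ω_f = L_i / I_f = -1418 / 710.4 = -1.996 rad/s.

|ω_f| ≈ 2.00 rad/s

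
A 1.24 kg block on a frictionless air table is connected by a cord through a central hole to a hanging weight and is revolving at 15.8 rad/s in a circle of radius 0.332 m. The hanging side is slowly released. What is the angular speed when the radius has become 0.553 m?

The constraining force is radial, so m r² ω about the center is conserved.
ω₂ = ω₁ (r₁/r₂)² = (15.8)(0.332/0.553)² = 5.695 rad/s.

ω₂ ≈ 5.69 rad/s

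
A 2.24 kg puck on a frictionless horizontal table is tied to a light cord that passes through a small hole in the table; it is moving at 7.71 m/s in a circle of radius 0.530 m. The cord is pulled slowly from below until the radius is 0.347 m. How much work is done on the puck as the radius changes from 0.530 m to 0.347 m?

Central (radial) force ⇒ zero torque about the center ⇒ m v r is constant.
v₂ = v₁ r₁ / r₂ = (7.71)(0.530) / (0.347) = 11.78 m/s.
W = ΔKE = ½m(v₂² − v₁²) = 88.74 J.

W ≈ 88.7 J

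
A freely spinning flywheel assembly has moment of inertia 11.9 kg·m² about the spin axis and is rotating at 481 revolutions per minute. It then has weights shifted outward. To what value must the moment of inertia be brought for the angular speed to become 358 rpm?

I₂ ≈ 16.0 kg·m²

With no external torque about the axis, L is conserved: I₁ω₁ = I₂ω₂.
I₂ = I₁ω₁ / ω₂ = (11.9)(481) / (358) = 15.99 kg·m².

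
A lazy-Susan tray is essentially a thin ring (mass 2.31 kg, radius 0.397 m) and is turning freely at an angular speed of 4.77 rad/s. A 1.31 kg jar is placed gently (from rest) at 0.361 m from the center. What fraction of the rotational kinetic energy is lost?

No external torque acts about the center; L_before = L_after.
I_p = (2.31)(0.397)² = 0.3641 kg·m².
Added inertia Σmr² = (1.31)(0.361)² = 0.1707 kg·m²; I_f = 0.3641 + 0.1707 = 0.5348 kg·m².
ω_f = I_p ω_i / I_f = (0.3641)(4.77) / 0.5348 = 3.247 rad/s.
KE_i = ½(0.3641)(4.770 rad/s)² = 4.142 J; KE_f = ½(0.5348)(3.247)² = 2.820 J.
Fraction lost = 0.3192.

fraction ≈ 0.319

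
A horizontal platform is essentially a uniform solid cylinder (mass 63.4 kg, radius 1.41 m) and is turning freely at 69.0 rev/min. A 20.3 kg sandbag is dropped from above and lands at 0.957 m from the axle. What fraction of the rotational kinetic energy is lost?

No external torque acts about the axle; L_before = L_after.
I_p = ½(63.4)(1.41)² = 63.02 kg·m².
Added inertia Σmr² = (20.3)(0.957)² = 18.59 kg·m²; I_f = 63.02 + 18.59 = 81.61 kg·m².
ω_f = I_p ω_i / I_f = (63.02)(69.0) / 81.61 = 53.28 rpm.
KE_i = ½(63.02)(7.226 rad/s)² = 1645 J; KE_f = ½(81.61)(5.580)² = 1270 J.
Fraction lost = 0.2278.

fraction ≈ 0.228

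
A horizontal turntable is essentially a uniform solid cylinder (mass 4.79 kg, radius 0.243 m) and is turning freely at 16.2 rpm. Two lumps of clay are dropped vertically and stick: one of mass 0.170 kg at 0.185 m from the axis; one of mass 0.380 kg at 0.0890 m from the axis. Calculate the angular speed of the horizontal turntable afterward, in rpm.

No external torque acts about the axis; L_before = L_after.
I_p = ½(4.79)(0.243)² = 0.1414 kg·m².
Added inertia Σmr² = (0.170)(0.185)² + (0.380)(0.0890)² = 0.008828 kg·m²; I_f = 0.1414 + 0.008828 = 0.1503 kg·m².
ω_f = I_p ω_i / I_f = (0.1414)(16.2) / 0.1503 = 15.25 rpm.

ω_f ≈ 15.2 rpm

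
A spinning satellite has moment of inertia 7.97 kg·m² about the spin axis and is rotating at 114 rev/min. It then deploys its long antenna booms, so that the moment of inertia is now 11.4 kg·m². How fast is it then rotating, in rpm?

ω₂ ≈ 79.7 rpm

With no external torque about the axis, L is conserved: I₁ω₁ = I₂ω₂.
ω₂ = I₁ω₁ / I₂ = (7.970)(114 rpm) / (11.40) = 79.70 rpm.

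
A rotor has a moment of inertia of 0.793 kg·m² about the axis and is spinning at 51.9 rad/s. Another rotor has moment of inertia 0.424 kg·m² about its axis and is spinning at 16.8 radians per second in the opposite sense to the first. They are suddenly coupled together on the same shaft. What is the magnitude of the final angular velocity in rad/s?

No external torque acts about the common axis, so total angular momentum is conserved.
Taking A's sense as positive: L = (0.7930)(51.9) − (0.4240)(16.8) = 34.03 kg·m²·rad/s.
Combined I = 0.7930 + 0.4240 = 1.217 kg·m².
ω_f = L / I = 34.03 / 1.217 = 27.97 rad/s.

|ω_f| ≈ 28.0 rad/s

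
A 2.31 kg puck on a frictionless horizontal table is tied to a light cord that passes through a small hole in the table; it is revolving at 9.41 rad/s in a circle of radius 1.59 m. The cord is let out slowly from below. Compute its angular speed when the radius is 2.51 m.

ω₂ ≈ 3.78 rad/s

No torque about the axis ⇒ m r₁² ω₁ = m r₂² ω₂.
ω₂ = ω₁ (r₁/r₂)² = (9.41)(1.59/2.51)² = 3.776 rad/s.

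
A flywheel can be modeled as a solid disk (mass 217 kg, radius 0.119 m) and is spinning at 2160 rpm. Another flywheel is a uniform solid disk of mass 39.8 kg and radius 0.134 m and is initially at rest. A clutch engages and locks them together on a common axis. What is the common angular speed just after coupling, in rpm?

|ω_f| ≈ 1750 rpm

No external torque acts about the common axis, so total angular momentum is conserved.
Moments of inertia: I_A = ½(217)(0.119)² = 1.536 kg·m²; I_B = ½(39.8)(0.134)² = 0.3573 kg·m².
Taking A's sense as positive: L = (1.536)(2160) = 3319 kg·m²·rpm.
Combined I = 1.536 + 0.3573 = 1.894 kg·m².
ω_f = L / I = 3319 / 1.894 = 1752 rpm.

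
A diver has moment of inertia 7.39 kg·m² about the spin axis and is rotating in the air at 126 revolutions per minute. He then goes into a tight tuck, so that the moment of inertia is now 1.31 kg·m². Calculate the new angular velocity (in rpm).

ω₂ ≈ 711 rpm

With no external torque about the axis, L is conserved: I₁ω₁ = I₂ω₂.
ω₂ = I₁ω₁ / I₂ = (7.390)(126 rpm) / (1.310) = 710.8 rpm.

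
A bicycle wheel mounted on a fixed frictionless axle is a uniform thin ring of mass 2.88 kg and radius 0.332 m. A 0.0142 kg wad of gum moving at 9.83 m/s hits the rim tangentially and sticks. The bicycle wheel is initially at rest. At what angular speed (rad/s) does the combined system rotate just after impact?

The axle reaction passes through the axle and exerts no torque about it; angular momentum about the axle is conserved through the impact.
I_p = (2.88)(0.332)² = 0.3174 kg·m². Taking the sense of the wad of gum's angular momentum as positive, L_{wad} = m v R = (0.0142)(9.83)(0.332) = 0.04634 kg·m²/s.
L_i = 0 + 0.04634 = 0.04634 kg·m²/s.
After sticking, I_f = I_p + m R² = 0.3174 + (0.0142)(0.332)² = 0.3190 kg·m².
ω_f = L_i / I_f = 0.04634 / 0.3190 = 0.1453 rad/s.

|ω_f| ≈ 0.145 rad/s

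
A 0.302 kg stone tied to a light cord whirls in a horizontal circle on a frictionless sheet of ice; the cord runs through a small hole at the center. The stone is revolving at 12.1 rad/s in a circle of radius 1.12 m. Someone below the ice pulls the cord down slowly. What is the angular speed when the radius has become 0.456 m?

The constraining force is radial, so m r² ω about the center is conserved.
ω₂ = ω₁ (r₁/r₂)² = (12.1)(1.12/0.456)² = 72.99 rad/s.

ω₂ ≈ 73.0 rad/s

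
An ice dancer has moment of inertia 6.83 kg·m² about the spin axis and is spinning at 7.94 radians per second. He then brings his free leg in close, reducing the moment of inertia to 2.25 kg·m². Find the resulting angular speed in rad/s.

ω₂ ≈ 24.1 rad/s

With no external torque about the axis, L is conserved: I₁ω₁ = I₂ω₂.
ω₂ = I₁ω₁ / I₂ = (6.830)(7.94 rad/s) / (2.250) = 24.10 rad/s.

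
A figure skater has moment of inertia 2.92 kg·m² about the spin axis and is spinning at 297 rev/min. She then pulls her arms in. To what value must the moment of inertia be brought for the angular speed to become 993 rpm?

I₂ ≈ 0.873 kg·m²

No external torque acts about the spin axis, so angular momentum is conserved.
I₂ = I₁ω₁ / ω₂ = (2.92)(297) / (993) = 0.8734 kg·m².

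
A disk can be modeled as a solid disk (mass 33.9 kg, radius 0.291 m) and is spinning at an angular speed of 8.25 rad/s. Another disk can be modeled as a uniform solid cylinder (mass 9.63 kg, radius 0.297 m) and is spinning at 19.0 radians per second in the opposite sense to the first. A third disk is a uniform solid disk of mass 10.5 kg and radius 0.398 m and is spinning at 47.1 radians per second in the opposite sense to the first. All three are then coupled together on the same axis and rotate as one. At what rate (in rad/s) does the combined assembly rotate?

The coupling torques are internal; angular momentum about the shared axis is conserved.
Moments of inertia: I_A = ½(33.9)(0.291)² = 1.435 kg·m²; I_B = ½(9.63)(0.297)² = 0.4247 kg·m²; I_C = ½(10.5)(0.398)² = 0.8316 kg·m².
Taking A's sense as positive: L = (1.435)(8.25) − (0.4247)(19.0) − (0.8316)(47.1) = -35.40 kg·m²·rad/s.
Combined I = 1.435 + 0.4247 + 0.8316 = 2.692 kg·m².
ω_f = L / I = -35.40 / 2.692 = -13.15 rad/s.

|ω_f| ≈ 13.2 rad/s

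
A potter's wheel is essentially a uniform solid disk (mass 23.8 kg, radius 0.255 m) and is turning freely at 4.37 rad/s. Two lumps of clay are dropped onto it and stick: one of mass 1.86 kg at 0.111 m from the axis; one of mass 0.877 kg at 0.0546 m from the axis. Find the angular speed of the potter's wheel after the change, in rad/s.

The added mass arrives with no angular momentum about the axis, and any external torque about the axis is negligible, so the system's angular momentum is conserved.
I_p = ½(23.8)(0.255)² = 0.7738 kg·m².
Added inertia Σmr² = (1.86)(0.111)² + (0.877)(0.0546)² = 0.02553 kg·m²; I_f = 0.7738 + 0.02553 = 0.7993 kg·m².
ω_f = I_p ω_i / I_f = (0.7738)(4.37) / 0.7993 = 4.230 rad/s.

ω_f ≈ 4.23 rad/s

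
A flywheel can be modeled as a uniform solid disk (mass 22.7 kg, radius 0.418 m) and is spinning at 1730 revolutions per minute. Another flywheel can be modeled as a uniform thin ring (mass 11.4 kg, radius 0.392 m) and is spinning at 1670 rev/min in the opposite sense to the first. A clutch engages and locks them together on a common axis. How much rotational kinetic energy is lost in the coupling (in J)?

No external torque acts about the common axis, so total angular momentum is conserved.
Moments of inertia: I_A = ½(22.7)(0.418)² = 1.983 kg·m²; I_B = (11.4)(0.392)² = 1.752 kg·m².
Taking A's sense as positive: L = (1.983)(1730) − (1.752)(1670) = 505.3 kg·m²·rpm.
Combined I = 1.983 + 1.752 = 3.735 kg·m².
ω_f = L / I = 505.3 / 3.735 = 135.3 rpm.
KE_i = ½ΣIω² = 59330 J; KE_f = ½(3.735)(14.17)² = 374.9 J.

ΔKE lost ≈ 59000 J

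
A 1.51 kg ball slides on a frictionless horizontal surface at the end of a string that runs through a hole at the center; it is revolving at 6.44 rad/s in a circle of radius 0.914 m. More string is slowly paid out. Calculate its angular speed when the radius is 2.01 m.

ω₂ ≈ 1.33 rad/s

The constraining force is radial, so m r² ω about the center is conserved.
ω₂ = ω₁ (r₁/r₂)² = (6.44)(0.914/2.01)² = 1.332 rad/s.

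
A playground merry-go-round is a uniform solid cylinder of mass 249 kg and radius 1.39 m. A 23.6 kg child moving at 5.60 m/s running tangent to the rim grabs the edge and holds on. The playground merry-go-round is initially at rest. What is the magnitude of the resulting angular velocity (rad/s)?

The axle reaction passes through the axle and exerts no torque about it; angular momentum about the axle is conserved through the impact.
I_p = ½(249)(1.39)² = 240.5 kg·m². Taking the sense of the child's angular momentum as positive, L_{child} = m v R = (23.6)(5.60)(1.39) = 183.7 kg·m²/s.
L_i = 0 + 183.7 = 183.7 kg·m²/s.
After sticking, I_f = I_p + m R² = 240.5 + (23.6)(1.39)² = 286.1 kg·m².
ω_f = L_i / I_f = 183.7 / 286.1 = 0.6420 rad/s.

|ω_f| ≈ 0.642 rad/s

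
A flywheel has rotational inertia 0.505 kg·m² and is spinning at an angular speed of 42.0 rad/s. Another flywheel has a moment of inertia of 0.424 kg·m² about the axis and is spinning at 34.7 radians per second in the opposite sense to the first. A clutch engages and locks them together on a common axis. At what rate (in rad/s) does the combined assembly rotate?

No external torque acts about the common axis, so total angular momentum is conserved.
Taking A's sense as positive: L = (0.5050)(42.0) − (0.4240)(34.7) = 6.497 kg·m²·rad/s.
Combined I = 0.5050 + 0.4240 = 0.9290 kg·m².
ω_f = L / I = 6.497 / 0.9290 = 6.994 rad/s.

|ω_f| ≈ 6.99 rad/s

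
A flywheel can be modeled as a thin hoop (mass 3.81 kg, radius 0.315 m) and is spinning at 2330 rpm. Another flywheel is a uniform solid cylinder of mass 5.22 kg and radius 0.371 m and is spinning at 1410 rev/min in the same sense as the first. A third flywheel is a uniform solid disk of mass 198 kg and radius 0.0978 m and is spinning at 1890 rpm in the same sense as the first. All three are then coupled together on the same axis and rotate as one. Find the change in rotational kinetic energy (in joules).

The coupling torques are internal; angular momentum about the shared axis is conserved.
Moments of inertia: I_A = (3.81)(0.315)² = 0.3780 kg·m²; I_B = ½(5.22)(0.371)² = 0.3592 kg·m²; I_C = ½(198)(0.0978)² = 0.9469 kg·m².
Taking A's sense as positive: L = (0.3780)(2330) + (0.3592)(1410) + (0.9469)(1890) = 3177 kg·m²·rpm.
Combined I = 0.3780 + 0.3592 + 0.9469 = 1.684 kg·m².
ω_f = L / I = 3177 / 1.684 = 1886 rpm.
KE_i = ½ΣIω² = 33720 J; KE_f = ½(1.684)(197.5)² = 32860 J.

ΔKE ≈ -855 J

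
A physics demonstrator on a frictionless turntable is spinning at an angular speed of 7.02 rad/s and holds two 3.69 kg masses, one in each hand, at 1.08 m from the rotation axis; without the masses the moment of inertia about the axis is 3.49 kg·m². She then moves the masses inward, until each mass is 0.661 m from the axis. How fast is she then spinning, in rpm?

Angular momentum about the spin axis is conserved since the torque about it is zero.
I₁ = 3.49 + 2(3.69)(1.08)² = 12.10 kg·m²; I₂ = 3.49 + 2(3.69)(0.661)² = 6.714 kg·m².
ω₂ = I₁ω₁ / I₂ = (12.10)(7.02 rad/s) / (6.714) = 12.65 rad/s = 120.8 rpm.

ω₂ ≈ 121 rpm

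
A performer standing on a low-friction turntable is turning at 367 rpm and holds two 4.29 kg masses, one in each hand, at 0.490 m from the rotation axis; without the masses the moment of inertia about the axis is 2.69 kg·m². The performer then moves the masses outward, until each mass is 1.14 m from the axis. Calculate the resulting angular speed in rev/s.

ω₂ ≈ 2.10 rev/s

Angular momentum about the spin axis is conserved since the torque about it is zero.
I₁ = 2.69 + 2(4.29)(0.490)² = 4.750 kg·m²; I₂ = 2.69 + 2(4.29)(1.14)² = 13.84 kg·m².
ω₂ = I₁ω₁ / I₂ = (4.750)(367 rpm) / (13.84) = 126.0 rpm = 2.099 rev/s.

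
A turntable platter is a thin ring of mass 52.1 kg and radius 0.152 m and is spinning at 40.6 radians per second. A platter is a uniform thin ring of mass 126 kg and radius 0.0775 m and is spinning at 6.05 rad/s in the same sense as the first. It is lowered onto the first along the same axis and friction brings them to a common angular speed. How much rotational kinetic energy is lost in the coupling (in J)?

No external torque acts about the common axis, so total angular momentum is conserved.
Moments of inertia: I_A = (52.1)(0.152)² = 1.204 kg·m²; I_B = (126)(0.0775)² = 0.7568 kg·m².
Taking A's sense as positive: L = (1.204)(40.6) + (0.7568)(6.05) = 53.45 kg·m²·rad/s.
Combined I = 1.204 + 0.7568 = 1.961 kg·m².
ω_f = L / I = 53.45 / 1.961 = 27.26 rad/s.
KE_i = ½ΣIω² = 1006 J; KE_f = ½(1.961)(27.26)² = 728.6 J.

ΔKE lost ≈ 277 J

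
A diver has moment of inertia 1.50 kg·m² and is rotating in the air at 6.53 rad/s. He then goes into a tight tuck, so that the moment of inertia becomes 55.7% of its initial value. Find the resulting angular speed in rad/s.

ω₂ ≈ 11.7 rad/s

No external torque acts about the spin axis, so angular momentum is conserved.
I₂ = 0.557 × 1.50 = 0.8355 kg·m².
ω₂ = I₁ω₁ / I₂ = (1.500)(6.53 rad/s) / (0.8355) = 11.72 rad/s.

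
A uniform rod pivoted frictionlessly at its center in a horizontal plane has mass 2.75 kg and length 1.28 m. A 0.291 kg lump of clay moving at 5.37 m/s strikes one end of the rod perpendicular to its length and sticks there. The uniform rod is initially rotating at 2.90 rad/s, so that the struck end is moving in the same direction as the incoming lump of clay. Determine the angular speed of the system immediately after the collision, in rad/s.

|ω_f| ≈ 4.22 rad/s

The axle reaction passes through the pivot and exerts no torque about it; angular momentum about the pivot is conserved through the impact.
I_p = (1/12)(2.75)(1.28)² = 0.3755 kg·m². Taking the sense of the lump of clay's angular momentum as positive, L_{lump} = m v R = (0.291)(5.37)(1.28/2) = 1.000 kg·m²/s.
L_i = +I_p ω_p + m v R = +(0.3755)(2.90) + 1.000 = 2.089 kg·m²/s.
After sticking, I_f = I_p + m R² = 0.3755 + (0.291)(1.28/2)² = 0.4947 kg·m².
ω_f = L_i / I_f = 2.089 / 0.4947 = 4.223 rad/s.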